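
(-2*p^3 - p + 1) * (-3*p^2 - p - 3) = 6*p^5 + 2*p^4 + 9*p^3 - 2*p^2 + 2*p - 3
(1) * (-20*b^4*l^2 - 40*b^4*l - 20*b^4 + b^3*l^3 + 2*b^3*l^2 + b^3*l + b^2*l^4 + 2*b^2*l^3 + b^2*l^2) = -20*b^4*l^2 - 40*b^4*l - 20*b^4 + b^3*l^3 + 2*b^3*l^2 + b^3*l + b^2*l^4 + 2*b^2*l^3 + b^2*l^2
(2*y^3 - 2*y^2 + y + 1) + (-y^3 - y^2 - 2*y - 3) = y^3 - 3*y^2 - y - 2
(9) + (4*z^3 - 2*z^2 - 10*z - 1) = 4*z^3 - 2*z^2 - 10*z + 8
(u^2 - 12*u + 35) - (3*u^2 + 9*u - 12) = -2*u^2 - 21*u + 47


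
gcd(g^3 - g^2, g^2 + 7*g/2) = g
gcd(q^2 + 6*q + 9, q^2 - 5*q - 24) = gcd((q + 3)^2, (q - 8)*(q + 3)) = q + 3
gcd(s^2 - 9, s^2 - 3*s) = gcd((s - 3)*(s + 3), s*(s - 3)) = s - 3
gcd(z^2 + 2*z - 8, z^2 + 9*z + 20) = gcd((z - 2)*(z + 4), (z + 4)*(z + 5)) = z + 4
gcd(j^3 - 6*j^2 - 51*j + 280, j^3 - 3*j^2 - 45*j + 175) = j^2 + 2*j - 35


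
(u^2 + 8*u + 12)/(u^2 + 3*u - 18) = (u + 2)/(u - 3)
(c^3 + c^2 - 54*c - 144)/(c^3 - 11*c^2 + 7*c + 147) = (c^2 - 2*c - 48)/(c^2 - 14*c + 49)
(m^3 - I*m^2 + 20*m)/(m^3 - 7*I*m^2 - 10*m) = (m + 4*I)/(m - 2*I)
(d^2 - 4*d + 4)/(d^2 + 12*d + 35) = (d^2 - 4*d + 4)/(d^2 + 12*d + 35)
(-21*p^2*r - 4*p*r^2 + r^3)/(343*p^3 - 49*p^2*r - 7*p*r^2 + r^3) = r*(-3*p - r)/(49*p^2 - r^2)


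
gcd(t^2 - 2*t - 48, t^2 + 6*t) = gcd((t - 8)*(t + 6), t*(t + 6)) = t + 6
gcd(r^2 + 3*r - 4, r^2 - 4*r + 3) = r - 1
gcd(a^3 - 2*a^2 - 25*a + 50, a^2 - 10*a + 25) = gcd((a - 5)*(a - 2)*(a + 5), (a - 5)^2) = a - 5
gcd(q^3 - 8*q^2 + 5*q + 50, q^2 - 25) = q - 5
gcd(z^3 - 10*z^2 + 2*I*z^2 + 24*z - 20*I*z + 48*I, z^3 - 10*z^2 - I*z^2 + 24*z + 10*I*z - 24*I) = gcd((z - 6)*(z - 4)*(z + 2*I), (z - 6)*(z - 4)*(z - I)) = z^2 - 10*z + 24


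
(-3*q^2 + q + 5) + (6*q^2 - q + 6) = 3*q^2 + 11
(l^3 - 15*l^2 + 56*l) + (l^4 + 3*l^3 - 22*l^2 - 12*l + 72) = l^4 + 4*l^3 - 37*l^2 + 44*l + 72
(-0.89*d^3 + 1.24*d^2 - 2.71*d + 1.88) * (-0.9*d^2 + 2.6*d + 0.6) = 0.801*d^5 - 3.43*d^4 + 5.129*d^3 - 7.994*d^2 + 3.262*d + 1.128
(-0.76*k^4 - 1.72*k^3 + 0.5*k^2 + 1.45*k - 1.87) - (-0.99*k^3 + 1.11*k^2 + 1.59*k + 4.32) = -0.76*k^4 - 0.73*k^3 - 0.61*k^2 - 0.14*k - 6.19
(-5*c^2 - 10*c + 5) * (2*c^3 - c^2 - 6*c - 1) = -10*c^5 - 15*c^4 + 50*c^3 + 60*c^2 - 20*c - 5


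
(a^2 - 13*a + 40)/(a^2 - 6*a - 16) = (a - 5)/(a + 2)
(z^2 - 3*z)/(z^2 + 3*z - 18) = z/(z + 6)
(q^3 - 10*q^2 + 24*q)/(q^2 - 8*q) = (q^2 - 10*q + 24)/(q - 8)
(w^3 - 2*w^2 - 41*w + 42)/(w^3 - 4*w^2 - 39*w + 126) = (w - 1)/(w - 3)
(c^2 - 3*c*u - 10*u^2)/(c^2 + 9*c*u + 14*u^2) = (c - 5*u)/(c + 7*u)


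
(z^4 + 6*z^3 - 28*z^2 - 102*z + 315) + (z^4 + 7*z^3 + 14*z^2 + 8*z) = 2*z^4 + 13*z^3 - 14*z^2 - 94*z + 315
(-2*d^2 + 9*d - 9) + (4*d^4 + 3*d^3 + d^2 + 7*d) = 4*d^4 + 3*d^3 - d^2 + 16*d - 9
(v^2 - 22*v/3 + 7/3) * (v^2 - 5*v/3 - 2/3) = v^4 - 9*v^3 + 125*v^2/9 + v - 14/9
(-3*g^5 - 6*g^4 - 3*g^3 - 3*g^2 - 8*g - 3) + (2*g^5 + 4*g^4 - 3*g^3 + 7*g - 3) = -g^5 - 2*g^4 - 6*g^3 - 3*g^2 - g - 6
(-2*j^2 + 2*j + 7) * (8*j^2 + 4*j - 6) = -16*j^4 + 8*j^3 + 76*j^2 + 16*j - 42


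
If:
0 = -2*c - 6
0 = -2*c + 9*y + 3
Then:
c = -3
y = -1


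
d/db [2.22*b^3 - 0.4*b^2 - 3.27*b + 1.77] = 6.66*b^2 - 0.8*b - 3.27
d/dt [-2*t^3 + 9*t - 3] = 9 - 6*t^2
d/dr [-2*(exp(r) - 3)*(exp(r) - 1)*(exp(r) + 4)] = (26 - 6*exp(2*r))*exp(r)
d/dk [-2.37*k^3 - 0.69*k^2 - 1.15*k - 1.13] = -7.11*k^2 - 1.38*k - 1.15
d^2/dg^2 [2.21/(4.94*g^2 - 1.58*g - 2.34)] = (107.863912*g^2 - 34.498984*g - 2.21*(9.88*g - 1.58)*(19.76*g - 3.16) - 51.093432)/(-4.94*g^2 + 1.58*g + 2.34)^3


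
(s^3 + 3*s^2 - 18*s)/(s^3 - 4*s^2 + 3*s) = (s + 6)/(s - 1)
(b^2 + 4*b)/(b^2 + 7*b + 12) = b/(b + 3)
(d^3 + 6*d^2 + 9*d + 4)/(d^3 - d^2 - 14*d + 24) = (d^2 + 2*d + 1)/(d^2 - 5*d + 6)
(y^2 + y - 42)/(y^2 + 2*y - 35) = (y - 6)/(y - 5)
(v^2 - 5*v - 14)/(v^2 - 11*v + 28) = (v + 2)/(v - 4)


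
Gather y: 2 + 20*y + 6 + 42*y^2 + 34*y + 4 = 42*y^2 + 54*y + 12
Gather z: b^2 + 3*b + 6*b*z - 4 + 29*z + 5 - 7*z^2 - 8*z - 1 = b^2 + 3*b - 7*z^2 + z*(6*b + 21)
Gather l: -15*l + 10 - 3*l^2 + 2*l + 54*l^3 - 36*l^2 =54*l^3 - 39*l^2 - 13*l + 10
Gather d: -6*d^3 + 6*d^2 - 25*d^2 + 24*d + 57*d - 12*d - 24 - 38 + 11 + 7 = -6*d^3 - 19*d^2 + 69*d - 44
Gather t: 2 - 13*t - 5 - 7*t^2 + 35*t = -7*t^2 + 22*t - 3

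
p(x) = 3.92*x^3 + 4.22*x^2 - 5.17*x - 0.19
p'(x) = 11.76*x^2 + 8.44*x - 5.17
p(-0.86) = 4.88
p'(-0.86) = -3.73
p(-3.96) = -156.97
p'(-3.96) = 145.82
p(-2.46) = -20.29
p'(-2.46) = 45.23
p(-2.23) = -11.15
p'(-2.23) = 34.49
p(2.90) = 115.91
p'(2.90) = 118.21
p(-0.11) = 0.42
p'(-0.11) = -5.96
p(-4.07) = -173.53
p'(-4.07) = 155.28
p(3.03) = 131.94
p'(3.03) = 128.37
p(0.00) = -0.19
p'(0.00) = -5.17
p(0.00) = -0.19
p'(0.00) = -5.17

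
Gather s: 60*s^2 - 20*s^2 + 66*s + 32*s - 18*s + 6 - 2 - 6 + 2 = 40*s^2 + 80*s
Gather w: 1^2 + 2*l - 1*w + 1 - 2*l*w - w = 2*l + w*(-2*l - 2) + 2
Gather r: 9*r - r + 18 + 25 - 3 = 8*r + 40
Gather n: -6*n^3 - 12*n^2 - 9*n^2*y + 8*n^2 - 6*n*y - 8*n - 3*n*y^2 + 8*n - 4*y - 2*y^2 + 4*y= -6*n^3 + n^2*(-9*y - 4) + n*(-3*y^2 - 6*y) - 2*y^2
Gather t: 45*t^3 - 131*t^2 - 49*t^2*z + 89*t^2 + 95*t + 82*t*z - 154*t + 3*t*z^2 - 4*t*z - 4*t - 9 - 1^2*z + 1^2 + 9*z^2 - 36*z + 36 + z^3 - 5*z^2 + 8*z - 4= 45*t^3 + t^2*(-49*z - 42) + t*(3*z^2 + 78*z - 63) + z^3 + 4*z^2 - 29*z + 24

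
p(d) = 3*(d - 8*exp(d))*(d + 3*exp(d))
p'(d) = 3*(1 - 8*exp(d))*(d + 3*exp(d)) + 3*(d - 8*exp(d))*(3*exp(d) + 1) = -15*d*exp(d) + 6*d - 144*exp(2*d) - 15*exp(d)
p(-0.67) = -12.36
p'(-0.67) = -44.26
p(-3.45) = 37.28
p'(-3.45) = -19.68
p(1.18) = -815.97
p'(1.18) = -1624.44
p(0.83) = -405.16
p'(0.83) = -815.31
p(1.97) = -3902.39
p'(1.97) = -7711.91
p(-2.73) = 24.72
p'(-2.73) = -15.30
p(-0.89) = -4.28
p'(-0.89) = -30.30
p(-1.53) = 8.62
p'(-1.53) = -14.21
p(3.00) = -29923.72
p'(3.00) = -59280.88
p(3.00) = -29923.72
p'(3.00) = -59280.88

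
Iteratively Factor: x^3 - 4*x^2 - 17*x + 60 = (x - 3)*(x^2 - x - 20) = (x - 5)*(x - 3)*(x + 4)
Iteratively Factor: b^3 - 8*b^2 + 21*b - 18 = (b - 3)*(b^2 - 5*b + 6) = (b - 3)^2*(b - 2)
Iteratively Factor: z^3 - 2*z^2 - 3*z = (z - 3)*(z^2 + z) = z*(z - 3)*(z + 1)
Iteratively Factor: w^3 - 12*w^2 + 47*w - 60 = (w - 5)*(w^2 - 7*w + 12) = (w - 5)*(w - 4)*(w - 3)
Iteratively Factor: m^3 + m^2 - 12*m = (m + 4)*(m^2 - 3*m) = m*(m + 4)*(m - 3)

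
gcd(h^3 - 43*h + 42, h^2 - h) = h - 1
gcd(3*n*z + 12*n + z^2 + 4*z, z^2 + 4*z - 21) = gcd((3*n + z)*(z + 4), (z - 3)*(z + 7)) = 1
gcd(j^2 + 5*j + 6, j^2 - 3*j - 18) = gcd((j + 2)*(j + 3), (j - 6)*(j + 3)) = j + 3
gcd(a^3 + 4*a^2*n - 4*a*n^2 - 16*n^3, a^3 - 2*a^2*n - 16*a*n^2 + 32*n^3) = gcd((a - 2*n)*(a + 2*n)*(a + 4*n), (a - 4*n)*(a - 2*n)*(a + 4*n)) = a^2 + 2*a*n - 8*n^2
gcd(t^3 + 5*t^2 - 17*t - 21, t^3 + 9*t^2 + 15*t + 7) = t^2 + 8*t + 7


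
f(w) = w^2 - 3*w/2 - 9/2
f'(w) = 2*w - 3/2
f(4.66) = 10.23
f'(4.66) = 7.82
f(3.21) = 0.99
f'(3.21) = 4.92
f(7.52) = 40.77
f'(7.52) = 13.54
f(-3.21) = 10.62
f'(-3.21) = -7.92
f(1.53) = -4.45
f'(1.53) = 1.56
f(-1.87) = 1.80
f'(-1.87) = -5.24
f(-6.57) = 48.52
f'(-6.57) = -14.64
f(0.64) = -5.05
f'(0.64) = -0.22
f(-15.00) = 243.00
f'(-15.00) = -31.50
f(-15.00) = 243.00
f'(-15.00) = -31.50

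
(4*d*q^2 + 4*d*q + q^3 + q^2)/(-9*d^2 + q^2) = q*(4*d*q + 4*d + q^2 + q)/(-9*d^2 + q^2)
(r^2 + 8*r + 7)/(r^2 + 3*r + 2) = (r + 7)/(r + 2)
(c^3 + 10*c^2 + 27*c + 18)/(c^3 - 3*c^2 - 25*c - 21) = (c + 6)/(c - 7)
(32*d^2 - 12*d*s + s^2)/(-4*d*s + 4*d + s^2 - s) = (-8*d + s)/(s - 1)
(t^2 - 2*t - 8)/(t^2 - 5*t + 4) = (t + 2)/(t - 1)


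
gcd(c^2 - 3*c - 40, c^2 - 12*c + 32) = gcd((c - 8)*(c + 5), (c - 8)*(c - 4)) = c - 8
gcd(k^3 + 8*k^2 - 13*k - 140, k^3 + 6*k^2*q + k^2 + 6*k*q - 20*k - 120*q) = k^2 + k - 20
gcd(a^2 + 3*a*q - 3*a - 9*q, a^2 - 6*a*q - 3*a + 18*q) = a - 3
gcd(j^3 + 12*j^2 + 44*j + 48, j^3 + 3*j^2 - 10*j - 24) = j^2 + 6*j + 8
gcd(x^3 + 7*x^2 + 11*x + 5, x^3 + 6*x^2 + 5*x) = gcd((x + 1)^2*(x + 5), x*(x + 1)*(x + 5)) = x^2 + 6*x + 5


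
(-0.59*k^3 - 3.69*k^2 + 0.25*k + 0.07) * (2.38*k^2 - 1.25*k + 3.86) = -1.4042*k^5 - 8.0447*k^4 + 2.9301*k^3 - 14.3893*k^2 + 0.8775*k + 0.2702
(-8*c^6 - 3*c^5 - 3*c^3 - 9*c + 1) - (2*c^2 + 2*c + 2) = -8*c^6 - 3*c^5 - 3*c^3 - 2*c^2 - 11*c - 1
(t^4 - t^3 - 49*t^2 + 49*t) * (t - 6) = t^5 - 7*t^4 - 43*t^3 + 343*t^2 - 294*t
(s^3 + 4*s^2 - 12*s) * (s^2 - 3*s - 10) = s^5 + s^4 - 34*s^3 - 4*s^2 + 120*s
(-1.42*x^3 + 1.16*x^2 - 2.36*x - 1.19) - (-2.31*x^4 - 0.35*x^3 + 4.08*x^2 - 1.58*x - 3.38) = 2.31*x^4 - 1.07*x^3 - 2.92*x^2 - 0.78*x + 2.19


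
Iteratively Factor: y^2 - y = (y - 1)*(y)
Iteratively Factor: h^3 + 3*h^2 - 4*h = (h - 1)*(h^2 + 4*h) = h*(h - 1)*(h + 4)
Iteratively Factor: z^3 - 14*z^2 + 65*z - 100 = (z - 5)*(z^2 - 9*z + 20) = (z - 5)^2*(z - 4)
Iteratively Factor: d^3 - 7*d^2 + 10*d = (d)*(d^2 - 7*d + 10) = d*(d - 5)*(d - 2)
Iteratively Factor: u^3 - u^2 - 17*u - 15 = (u - 5)*(u^2 + 4*u + 3) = (u - 5)*(u + 3)*(u + 1)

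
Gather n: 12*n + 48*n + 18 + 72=60*n + 90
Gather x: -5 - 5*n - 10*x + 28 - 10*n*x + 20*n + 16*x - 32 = 15*n + x*(6 - 10*n) - 9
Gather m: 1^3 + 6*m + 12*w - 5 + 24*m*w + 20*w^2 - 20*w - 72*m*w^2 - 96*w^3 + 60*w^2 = m*(-72*w^2 + 24*w + 6) - 96*w^3 + 80*w^2 - 8*w - 4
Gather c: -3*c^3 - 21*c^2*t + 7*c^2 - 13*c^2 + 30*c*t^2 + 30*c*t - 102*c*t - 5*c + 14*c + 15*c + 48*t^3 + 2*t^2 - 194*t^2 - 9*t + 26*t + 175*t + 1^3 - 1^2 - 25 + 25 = -3*c^3 + c^2*(-21*t - 6) + c*(30*t^2 - 72*t + 24) + 48*t^3 - 192*t^2 + 192*t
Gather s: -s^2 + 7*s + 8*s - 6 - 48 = -s^2 + 15*s - 54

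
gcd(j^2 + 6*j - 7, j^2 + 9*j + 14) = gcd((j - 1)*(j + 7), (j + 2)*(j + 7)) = j + 7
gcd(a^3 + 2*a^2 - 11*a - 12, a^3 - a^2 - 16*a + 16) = a + 4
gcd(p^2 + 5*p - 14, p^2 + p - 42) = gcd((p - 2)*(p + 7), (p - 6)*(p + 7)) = p + 7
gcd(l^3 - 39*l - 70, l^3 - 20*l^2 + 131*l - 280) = l - 7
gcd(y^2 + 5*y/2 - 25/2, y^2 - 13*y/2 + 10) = y - 5/2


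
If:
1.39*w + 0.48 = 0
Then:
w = -0.35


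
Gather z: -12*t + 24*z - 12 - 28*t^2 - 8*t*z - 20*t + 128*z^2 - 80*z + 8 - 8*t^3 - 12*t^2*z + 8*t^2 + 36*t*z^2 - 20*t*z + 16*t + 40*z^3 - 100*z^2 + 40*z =-8*t^3 - 20*t^2 - 16*t + 40*z^3 + z^2*(36*t + 28) + z*(-12*t^2 - 28*t - 16) - 4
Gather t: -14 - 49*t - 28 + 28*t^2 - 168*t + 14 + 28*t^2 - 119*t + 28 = 56*t^2 - 336*t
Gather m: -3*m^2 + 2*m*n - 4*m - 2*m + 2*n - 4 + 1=-3*m^2 + m*(2*n - 6) + 2*n - 3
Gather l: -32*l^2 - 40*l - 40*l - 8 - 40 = -32*l^2 - 80*l - 48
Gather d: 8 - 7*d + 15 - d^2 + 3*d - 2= -d^2 - 4*d + 21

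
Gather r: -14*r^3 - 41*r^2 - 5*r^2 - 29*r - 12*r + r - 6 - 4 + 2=-14*r^3 - 46*r^2 - 40*r - 8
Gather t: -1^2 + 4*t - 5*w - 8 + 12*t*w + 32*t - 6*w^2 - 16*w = t*(12*w + 36) - 6*w^2 - 21*w - 9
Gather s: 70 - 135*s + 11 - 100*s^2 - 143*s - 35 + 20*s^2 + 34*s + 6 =-80*s^2 - 244*s + 52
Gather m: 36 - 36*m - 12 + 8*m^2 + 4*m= 8*m^2 - 32*m + 24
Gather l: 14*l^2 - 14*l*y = 14*l^2 - 14*l*y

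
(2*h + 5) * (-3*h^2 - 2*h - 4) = -6*h^3 - 19*h^2 - 18*h - 20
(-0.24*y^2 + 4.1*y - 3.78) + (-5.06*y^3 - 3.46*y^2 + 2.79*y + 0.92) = -5.06*y^3 - 3.7*y^2 + 6.89*y - 2.86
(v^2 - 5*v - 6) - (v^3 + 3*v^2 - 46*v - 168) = -v^3 - 2*v^2 + 41*v + 162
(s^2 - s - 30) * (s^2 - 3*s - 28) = s^4 - 4*s^3 - 55*s^2 + 118*s + 840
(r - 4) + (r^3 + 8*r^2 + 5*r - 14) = r^3 + 8*r^2 + 6*r - 18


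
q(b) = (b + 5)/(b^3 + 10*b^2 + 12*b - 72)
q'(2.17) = -3.78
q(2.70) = 0.15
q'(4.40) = -0.02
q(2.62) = 0.17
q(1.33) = -0.18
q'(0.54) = -0.05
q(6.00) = 0.02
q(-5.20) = 0.04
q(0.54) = -0.09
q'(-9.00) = 0.02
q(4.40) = 0.04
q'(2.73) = -0.20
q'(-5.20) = -0.32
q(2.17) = 0.63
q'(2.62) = -0.28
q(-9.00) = 0.04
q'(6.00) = -0.00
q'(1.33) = -0.24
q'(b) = (b + 5)*(-3*b^2 - 20*b - 12)/(b^3 + 10*b^2 + 12*b - 72)^2 + 1/(b^3 + 10*b^2 + 12*b - 72)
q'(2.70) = -0.22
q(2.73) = 0.14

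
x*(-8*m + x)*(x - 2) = -8*m*x^2 + 16*m*x + x^3 - 2*x^2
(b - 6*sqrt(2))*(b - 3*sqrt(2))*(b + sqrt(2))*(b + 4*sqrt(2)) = b^4 - 4*sqrt(2)*b^3 - 46*b^2 + 108*sqrt(2)*b + 288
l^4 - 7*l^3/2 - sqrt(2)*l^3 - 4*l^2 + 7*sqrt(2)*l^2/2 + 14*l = l*(l - 7/2)*(l - 2*sqrt(2))*(l + sqrt(2))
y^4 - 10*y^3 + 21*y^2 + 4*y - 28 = (y - 7)*(y - 2)^2*(y + 1)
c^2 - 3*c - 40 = (c - 8)*(c + 5)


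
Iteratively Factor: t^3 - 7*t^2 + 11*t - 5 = (t - 5)*(t^2 - 2*t + 1) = (t - 5)*(t - 1)*(t - 1)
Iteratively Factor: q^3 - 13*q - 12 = (q + 1)*(q^2 - q - 12) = (q - 4)*(q + 1)*(q + 3)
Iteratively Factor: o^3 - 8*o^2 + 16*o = (o)*(o^2 - 8*o + 16) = o*(o - 4)*(o - 4)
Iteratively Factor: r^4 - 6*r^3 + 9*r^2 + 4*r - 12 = (r - 3)*(r^3 - 3*r^2 + 4) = (r - 3)*(r - 2)*(r^2 - r - 2) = (r - 3)*(r - 2)^2*(r + 1)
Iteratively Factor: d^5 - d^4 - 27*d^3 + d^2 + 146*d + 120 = (d + 2)*(d^4 - 3*d^3 - 21*d^2 + 43*d + 60) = (d + 2)*(d + 4)*(d^3 - 7*d^2 + 7*d + 15) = (d - 5)*(d + 2)*(d + 4)*(d^2 - 2*d - 3) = (d - 5)*(d - 3)*(d + 2)*(d + 4)*(d + 1)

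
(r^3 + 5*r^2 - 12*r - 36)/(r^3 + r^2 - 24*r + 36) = (r + 2)/(r - 2)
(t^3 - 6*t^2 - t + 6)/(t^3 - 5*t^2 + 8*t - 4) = (t^2 - 5*t - 6)/(t^2 - 4*t + 4)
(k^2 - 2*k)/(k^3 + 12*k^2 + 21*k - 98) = k/(k^2 + 14*k + 49)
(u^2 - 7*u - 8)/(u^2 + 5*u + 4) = (u - 8)/(u + 4)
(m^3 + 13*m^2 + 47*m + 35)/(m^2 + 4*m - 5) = (m^2 + 8*m + 7)/(m - 1)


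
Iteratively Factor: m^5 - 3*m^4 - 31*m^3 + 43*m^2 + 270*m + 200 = (m + 4)*(m^4 - 7*m^3 - 3*m^2 + 55*m + 50) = (m + 2)*(m + 4)*(m^3 - 9*m^2 + 15*m + 25) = (m - 5)*(m + 2)*(m + 4)*(m^2 - 4*m - 5) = (m - 5)^2*(m + 2)*(m + 4)*(m + 1)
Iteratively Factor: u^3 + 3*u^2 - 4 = (u + 2)*(u^2 + u - 2) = (u - 1)*(u + 2)*(u + 2)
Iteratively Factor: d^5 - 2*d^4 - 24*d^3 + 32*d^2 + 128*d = (d - 4)*(d^4 + 2*d^3 - 16*d^2 - 32*d) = d*(d - 4)*(d^3 + 2*d^2 - 16*d - 32) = d*(d - 4)*(d + 4)*(d^2 - 2*d - 8) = d*(d - 4)^2*(d + 4)*(d + 2)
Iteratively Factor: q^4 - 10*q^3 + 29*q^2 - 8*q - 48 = (q + 1)*(q^3 - 11*q^2 + 40*q - 48) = (q - 4)*(q + 1)*(q^2 - 7*q + 12) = (q - 4)^2*(q + 1)*(q - 3)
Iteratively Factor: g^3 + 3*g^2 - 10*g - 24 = (g - 3)*(g^2 + 6*g + 8) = (g - 3)*(g + 4)*(g + 2)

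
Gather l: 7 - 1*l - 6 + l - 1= 0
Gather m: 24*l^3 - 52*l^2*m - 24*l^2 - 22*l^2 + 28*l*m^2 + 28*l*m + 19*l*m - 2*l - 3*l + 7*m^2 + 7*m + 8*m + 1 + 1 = 24*l^3 - 46*l^2 - 5*l + m^2*(28*l + 7) + m*(-52*l^2 + 47*l + 15) + 2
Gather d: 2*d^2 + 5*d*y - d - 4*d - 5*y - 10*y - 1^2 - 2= 2*d^2 + d*(5*y - 5) - 15*y - 3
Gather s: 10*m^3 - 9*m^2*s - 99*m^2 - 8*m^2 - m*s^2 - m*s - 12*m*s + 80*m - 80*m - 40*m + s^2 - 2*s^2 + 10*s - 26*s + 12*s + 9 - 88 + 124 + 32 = 10*m^3 - 107*m^2 - 40*m + s^2*(-m - 1) + s*(-9*m^2 - 13*m - 4) + 77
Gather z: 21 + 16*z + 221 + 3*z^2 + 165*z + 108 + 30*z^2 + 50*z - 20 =33*z^2 + 231*z + 330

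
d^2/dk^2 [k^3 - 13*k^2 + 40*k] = 6*k - 26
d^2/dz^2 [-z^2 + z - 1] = -2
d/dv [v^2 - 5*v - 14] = 2*v - 5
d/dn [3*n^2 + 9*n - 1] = 6*n + 9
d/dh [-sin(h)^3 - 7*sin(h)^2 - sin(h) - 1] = (-14*sin(h) + 3*cos(h)^2 - 4)*cos(h)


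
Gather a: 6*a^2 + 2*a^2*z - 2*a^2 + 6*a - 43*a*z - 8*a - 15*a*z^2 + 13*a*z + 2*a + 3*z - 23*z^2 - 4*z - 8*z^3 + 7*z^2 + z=a^2*(2*z + 4) + a*(-15*z^2 - 30*z) - 8*z^3 - 16*z^2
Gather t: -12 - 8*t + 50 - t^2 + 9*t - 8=-t^2 + t + 30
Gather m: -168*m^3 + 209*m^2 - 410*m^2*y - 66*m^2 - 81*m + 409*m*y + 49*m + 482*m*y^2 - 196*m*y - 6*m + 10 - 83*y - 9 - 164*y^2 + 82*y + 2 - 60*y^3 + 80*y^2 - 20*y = -168*m^3 + m^2*(143 - 410*y) + m*(482*y^2 + 213*y - 38) - 60*y^3 - 84*y^2 - 21*y + 3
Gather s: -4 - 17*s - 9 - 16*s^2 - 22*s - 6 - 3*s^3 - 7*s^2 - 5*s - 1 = -3*s^3 - 23*s^2 - 44*s - 20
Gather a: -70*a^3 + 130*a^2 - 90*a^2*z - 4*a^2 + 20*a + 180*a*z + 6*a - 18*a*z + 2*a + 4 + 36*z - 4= -70*a^3 + a^2*(126 - 90*z) + a*(162*z + 28) + 36*z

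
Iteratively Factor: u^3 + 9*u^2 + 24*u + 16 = (u + 4)*(u^2 + 5*u + 4) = (u + 4)^2*(u + 1)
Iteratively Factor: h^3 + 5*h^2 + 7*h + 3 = (h + 3)*(h^2 + 2*h + 1) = (h + 1)*(h + 3)*(h + 1)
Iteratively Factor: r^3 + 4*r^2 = (r)*(r^2 + 4*r) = r^2*(r + 4)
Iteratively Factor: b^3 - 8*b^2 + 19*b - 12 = (b - 1)*(b^2 - 7*b + 12) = (b - 3)*(b - 1)*(b - 4)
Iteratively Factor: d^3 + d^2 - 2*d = (d - 1)*(d^2 + 2*d) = d*(d - 1)*(d + 2)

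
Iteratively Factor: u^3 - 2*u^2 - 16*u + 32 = (u + 4)*(u^2 - 6*u + 8) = (u - 4)*(u + 4)*(u - 2)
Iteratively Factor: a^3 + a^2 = (a + 1)*(a^2) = a*(a + 1)*(a)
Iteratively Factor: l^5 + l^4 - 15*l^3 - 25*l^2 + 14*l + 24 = (l - 1)*(l^4 + 2*l^3 - 13*l^2 - 38*l - 24) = (l - 4)*(l - 1)*(l^3 + 6*l^2 + 11*l + 6) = (l - 4)*(l - 1)*(l + 3)*(l^2 + 3*l + 2) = (l - 4)*(l - 1)*(l + 2)*(l + 3)*(l + 1)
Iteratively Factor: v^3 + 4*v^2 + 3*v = (v)*(v^2 + 4*v + 3) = v*(v + 3)*(v + 1)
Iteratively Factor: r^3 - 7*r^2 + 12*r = (r - 4)*(r^2 - 3*r) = r*(r - 4)*(r - 3)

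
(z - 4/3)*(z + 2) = z^2 + 2*z/3 - 8/3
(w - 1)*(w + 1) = w^2 - 1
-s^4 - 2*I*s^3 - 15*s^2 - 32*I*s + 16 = (s - 4*I)*(s + 4*I)*(-I*s + 1)^2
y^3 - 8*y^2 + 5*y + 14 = (y - 7)*(y - 2)*(y + 1)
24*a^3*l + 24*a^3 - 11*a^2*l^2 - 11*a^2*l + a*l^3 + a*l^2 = (-8*a + l)*(-3*a + l)*(a*l + a)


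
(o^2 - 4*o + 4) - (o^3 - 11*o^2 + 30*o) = -o^3 + 12*o^2 - 34*o + 4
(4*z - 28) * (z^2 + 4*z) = 4*z^3 - 12*z^2 - 112*z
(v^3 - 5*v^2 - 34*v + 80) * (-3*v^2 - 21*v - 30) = -3*v^5 - 6*v^4 + 177*v^3 + 624*v^2 - 660*v - 2400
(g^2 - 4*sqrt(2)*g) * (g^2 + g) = g^4 - 4*sqrt(2)*g^3 + g^3 - 4*sqrt(2)*g^2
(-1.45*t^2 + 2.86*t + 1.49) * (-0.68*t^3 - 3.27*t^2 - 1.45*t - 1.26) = 0.986*t^5 + 2.7967*t^4 - 8.2629*t^3 - 7.1923*t^2 - 5.7641*t - 1.8774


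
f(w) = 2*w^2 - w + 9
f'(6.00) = 23.00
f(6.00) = 75.00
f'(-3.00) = -13.00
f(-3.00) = 30.00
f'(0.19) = -0.24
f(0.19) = 8.88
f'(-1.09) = -5.36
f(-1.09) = 12.47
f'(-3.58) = -15.32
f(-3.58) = 38.21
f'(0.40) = 0.60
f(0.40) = 8.92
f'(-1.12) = -5.48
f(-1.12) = 12.63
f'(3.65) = 13.60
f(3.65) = 32.00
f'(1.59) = 5.36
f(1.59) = 12.47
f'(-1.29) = -6.16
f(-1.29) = 13.62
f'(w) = 4*w - 1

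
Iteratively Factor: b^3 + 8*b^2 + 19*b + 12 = (b + 4)*(b^2 + 4*b + 3) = (b + 1)*(b + 4)*(b + 3)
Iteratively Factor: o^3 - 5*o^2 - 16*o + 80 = (o - 4)*(o^2 - o - 20) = (o - 4)*(o + 4)*(o - 5)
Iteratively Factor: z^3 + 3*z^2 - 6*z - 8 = (z + 4)*(z^2 - z - 2) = (z - 2)*(z + 4)*(z + 1)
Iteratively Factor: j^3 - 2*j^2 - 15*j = (j + 3)*(j^2 - 5*j) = j*(j + 3)*(j - 5)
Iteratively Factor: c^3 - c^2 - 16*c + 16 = (c - 4)*(c^2 + 3*c - 4) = (c - 4)*(c - 1)*(c + 4)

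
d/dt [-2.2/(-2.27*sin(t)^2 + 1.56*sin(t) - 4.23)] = (3.432 - 9.988*sin(t))*cos(t)/(2.27*sin(t)^2 - 1.56*sin(t) + 4.23)^2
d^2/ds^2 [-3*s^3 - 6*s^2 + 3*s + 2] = -18*s - 12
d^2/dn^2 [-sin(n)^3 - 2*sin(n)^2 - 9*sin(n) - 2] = 9*sin(n)^3 + 8*sin(n)^2 + 3*sin(n) - 4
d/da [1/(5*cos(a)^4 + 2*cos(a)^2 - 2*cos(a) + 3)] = 2*(10*cos(a)^3 + 2*cos(a) - 1)*sin(a)/(5*cos(a)^4 + 2*cos(a)^2 - 2*cos(a) + 3)^2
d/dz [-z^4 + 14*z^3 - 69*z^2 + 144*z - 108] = -4*z^3 + 42*z^2 - 138*z + 144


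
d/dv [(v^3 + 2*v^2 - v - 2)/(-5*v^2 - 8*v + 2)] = (-5*v^4 - 16*v^3 - 15*v^2 - 12*v - 18)/(25*v^4 + 80*v^3 + 44*v^2 - 32*v + 4)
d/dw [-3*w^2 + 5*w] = 5 - 6*w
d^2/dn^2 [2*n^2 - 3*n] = 4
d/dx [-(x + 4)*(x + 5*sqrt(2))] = -2*x - 5*sqrt(2) - 4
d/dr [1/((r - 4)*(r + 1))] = (3 - 2*r)/(r^4 - 6*r^3 + r^2 + 24*r + 16)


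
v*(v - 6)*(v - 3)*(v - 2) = v^4 - 11*v^3 + 36*v^2 - 36*v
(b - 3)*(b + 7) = b^2 + 4*b - 21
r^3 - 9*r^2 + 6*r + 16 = (r - 8)*(r - 2)*(r + 1)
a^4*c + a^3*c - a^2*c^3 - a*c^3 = a*(a - c)*(a + c)*(a*c + c)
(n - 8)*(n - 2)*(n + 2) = n^3 - 8*n^2 - 4*n + 32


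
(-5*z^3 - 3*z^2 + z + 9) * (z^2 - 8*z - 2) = -5*z^5 + 37*z^4 + 35*z^3 + 7*z^2 - 74*z - 18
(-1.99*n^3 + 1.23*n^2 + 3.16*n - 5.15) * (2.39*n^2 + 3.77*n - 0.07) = -4.7561*n^5 - 4.5626*n^4 + 12.3288*n^3 - 0.481400000000002*n^2 - 19.6367*n + 0.3605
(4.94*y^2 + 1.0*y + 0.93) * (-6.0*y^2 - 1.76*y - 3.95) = -29.64*y^4 - 14.6944*y^3 - 26.853*y^2 - 5.5868*y - 3.6735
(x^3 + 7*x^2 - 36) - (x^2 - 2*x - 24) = x^3 + 6*x^2 + 2*x - 12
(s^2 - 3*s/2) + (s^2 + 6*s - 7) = 2*s^2 + 9*s/2 - 7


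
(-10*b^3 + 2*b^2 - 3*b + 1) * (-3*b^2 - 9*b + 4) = 30*b^5 + 84*b^4 - 49*b^3 + 32*b^2 - 21*b + 4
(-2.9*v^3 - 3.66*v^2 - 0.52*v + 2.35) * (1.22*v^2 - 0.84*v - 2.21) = -3.538*v^5 - 2.0292*v^4 + 8.849*v^3 + 11.3924*v^2 - 0.8248*v - 5.1935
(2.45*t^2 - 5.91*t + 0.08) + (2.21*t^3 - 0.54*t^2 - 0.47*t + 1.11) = 2.21*t^3 + 1.91*t^2 - 6.38*t + 1.19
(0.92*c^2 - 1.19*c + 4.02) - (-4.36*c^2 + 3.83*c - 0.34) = 5.28*c^2 - 5.02*c + 4.36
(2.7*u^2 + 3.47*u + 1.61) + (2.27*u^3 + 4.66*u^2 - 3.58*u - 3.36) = 2.27*u^3 + 7.36*u^2 - 0.11*u - 1.75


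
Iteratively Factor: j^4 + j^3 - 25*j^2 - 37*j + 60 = (j - 1)*(j^3 + 2*j^2 - 23*j - 60) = (j - 1)*(j + 4)*(j^2 - 2*j - 15) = (j - 5)*(j - 1)*(j + 4)*(j + 3)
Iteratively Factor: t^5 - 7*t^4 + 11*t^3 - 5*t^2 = (t - 1)*(t^4 - 6*t^3 + 5*t^2) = (t - 5)*(t - 1)*(t^3 - t^2) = (t - 5)*(t - 1)^2*(t^2) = t*(t - 5)*(t - 1)^2*(t)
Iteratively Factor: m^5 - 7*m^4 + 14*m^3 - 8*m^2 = (m - 2)*(m^4 - 5*m^3 + 4*m^2) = m*(m - 2)*(m^3 - 5*m^2 + 4*m) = m*(m - 2)*(m - 1)*(m^2 - 4*m) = m^2*(m - 2)*(m - 1)*(m - 4)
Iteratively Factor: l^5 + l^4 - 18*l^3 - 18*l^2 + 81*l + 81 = (l - 3)*(l^4 + 4*l^3 - 6*l^2 - 36*l - 27) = (l - 3)*(l + 1)*(l^3 + 3*l^2 - 9*l - 27) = (l - 3)*(l + 1)*(l + 3)*(l^2 - 9) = (l - 3)^2*(l + 1)*(l + 3)*(l + 3)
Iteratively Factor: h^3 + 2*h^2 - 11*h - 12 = (h + 4)*(h^2 - 2*h - 3) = (h + 1)*(h + 4)*(h - 3)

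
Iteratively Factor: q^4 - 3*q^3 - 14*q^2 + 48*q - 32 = (q - 4)*(q^3 + q^2 - 10*q + 8) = (q - 4)*(q - 2)*(q^2 + 3*q - 4) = (q - 4)*(q - 2)*(q - 1)*(q + 4)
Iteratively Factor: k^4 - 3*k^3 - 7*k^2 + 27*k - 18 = (k - 2)*(k^3 - k^2 - 9*k + 9) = (k - 3)*(k - 2)*(k^2 + 2*k - 3) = (k - 3)*(k - 2)*(k - 1)*(k + 3)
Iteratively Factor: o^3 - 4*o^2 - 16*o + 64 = (o - 4)*(o^2 - 16) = (o - 4)*(o + 4)*(o - 4)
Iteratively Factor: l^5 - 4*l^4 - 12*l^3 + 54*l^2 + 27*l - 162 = (l - 3)*(l^4 - l^3 - 15*l^2 + 9*l + 54) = (l - 3)^2*(l^3 + 2*l^2 - 9*l - 18) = (l - 3)^2*(l + 3)*(l^2 - l - 6) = (l - 3)^2*(l + 2)*(l + 3)*(l - 3)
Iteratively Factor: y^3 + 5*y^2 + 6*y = (y + 3)*(y^2 + 2*y) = y*(y + 3)*(y + 2)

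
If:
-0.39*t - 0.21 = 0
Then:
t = -0.54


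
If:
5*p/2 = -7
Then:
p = -14/5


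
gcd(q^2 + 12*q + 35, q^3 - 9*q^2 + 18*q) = 1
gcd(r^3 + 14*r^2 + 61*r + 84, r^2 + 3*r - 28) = r + 7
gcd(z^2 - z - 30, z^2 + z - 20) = z + 5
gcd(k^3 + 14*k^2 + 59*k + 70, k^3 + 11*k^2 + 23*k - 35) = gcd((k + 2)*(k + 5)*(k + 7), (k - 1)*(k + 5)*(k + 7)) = k^2 + 12*k + 35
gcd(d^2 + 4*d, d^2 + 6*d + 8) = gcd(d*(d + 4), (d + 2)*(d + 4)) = d + 4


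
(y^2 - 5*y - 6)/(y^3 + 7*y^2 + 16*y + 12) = (y^2 - 5*y - 6)/(y^3 + 7*y^2 + 16*y + 12)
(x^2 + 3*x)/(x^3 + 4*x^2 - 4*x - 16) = x*(x + 3)/(x^3 + 4*x^2 - 4*x - 16)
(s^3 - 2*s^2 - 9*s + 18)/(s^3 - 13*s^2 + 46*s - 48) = (s + 3)/(s - 8)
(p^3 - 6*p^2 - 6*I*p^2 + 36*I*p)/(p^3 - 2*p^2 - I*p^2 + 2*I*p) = (p^2 - 6*p - 6*I*p + 36*I)/(p^2 - 2*p - I*p + 2*I)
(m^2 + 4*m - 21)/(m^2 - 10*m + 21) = (m + 7)/(m - 7)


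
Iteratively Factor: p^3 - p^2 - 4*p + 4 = (p - 2)*(p^2 + p - 2) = (p - 2)*(p - 1)*(p + 2)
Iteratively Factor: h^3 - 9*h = (h + 3)*(h^2 - 3*h) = h*(h + 3)*(h - 3)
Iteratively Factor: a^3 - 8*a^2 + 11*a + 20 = (a + 1)*(a^2 - 9*a + 20) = (a - 5)*(a + 1)*(a - 4)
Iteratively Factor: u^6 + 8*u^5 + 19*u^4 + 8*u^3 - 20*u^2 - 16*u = (u + 2)*(u^5 + 6*u^4 + 7*u^3 - 6*u^2 - 8*u) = (u - 1)*(u + 2)*(u^4 + 7*u^3 + 14*u^2 + 8*u) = (u - 1)*(u + 2)^2*(u^3 + 5*u^2 + 4*u) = u*(u - 1)*(u + 2)^2*(u^2 + 5*u + 4) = u*(u - 1)*(u + 2)^2*(u + 4)*(u + 1)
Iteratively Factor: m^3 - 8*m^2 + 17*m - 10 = (m - 1)*(m^2 - 7*m + 10) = (m - 5)*(m - 1)*(m - 2)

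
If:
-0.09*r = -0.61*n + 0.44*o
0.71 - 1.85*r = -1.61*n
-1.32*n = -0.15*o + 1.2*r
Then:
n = -0.22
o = -0.34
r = 0.20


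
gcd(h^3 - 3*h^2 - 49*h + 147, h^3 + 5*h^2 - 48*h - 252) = h - 7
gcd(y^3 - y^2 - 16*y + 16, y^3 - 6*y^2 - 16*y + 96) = y^2 - 16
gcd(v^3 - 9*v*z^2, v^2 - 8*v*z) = v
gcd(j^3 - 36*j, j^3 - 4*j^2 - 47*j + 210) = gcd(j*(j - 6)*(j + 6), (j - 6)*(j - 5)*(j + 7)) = j - 6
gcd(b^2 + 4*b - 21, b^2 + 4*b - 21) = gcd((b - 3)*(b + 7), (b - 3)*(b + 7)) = b^2 + 4*b - 21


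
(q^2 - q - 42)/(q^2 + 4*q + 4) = (q^2 - q - 42)/(q^2 + 4*q + 4)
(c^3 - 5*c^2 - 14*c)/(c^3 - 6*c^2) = (c^2 - 5*c - 14)/(c*(c - 6))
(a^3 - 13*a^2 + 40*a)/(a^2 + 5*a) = (a^2 - 13*a + 40)/(a + 5)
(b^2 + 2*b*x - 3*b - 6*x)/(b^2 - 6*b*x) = (b^2 + 2*b*x - 3*b - 6*x)/(b*(b - 6*x))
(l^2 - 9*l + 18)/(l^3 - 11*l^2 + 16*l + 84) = (l - 3)/(l^2 - 5*l - 14)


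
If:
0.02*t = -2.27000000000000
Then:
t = -113.50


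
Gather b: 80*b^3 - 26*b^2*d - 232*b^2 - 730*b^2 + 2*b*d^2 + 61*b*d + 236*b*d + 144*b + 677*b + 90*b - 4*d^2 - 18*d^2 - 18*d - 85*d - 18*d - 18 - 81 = 80*b^3 + b^2*(-26*d - 962) + b*(2*d^2 + 297*d + 911) - 22*d^2 - 121*d - 99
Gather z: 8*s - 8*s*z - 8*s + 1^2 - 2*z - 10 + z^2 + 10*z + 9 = z^2 + z*(8 - 8*s)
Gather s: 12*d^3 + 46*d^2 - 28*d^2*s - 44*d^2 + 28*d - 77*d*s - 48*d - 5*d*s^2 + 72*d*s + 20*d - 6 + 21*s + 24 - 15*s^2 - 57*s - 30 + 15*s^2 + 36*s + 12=12*d^3 + 2*d^2 - 5*d*s^2 + s*(-28*d^2 - 5*d)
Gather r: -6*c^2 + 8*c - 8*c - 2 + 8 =6 - 6*c^2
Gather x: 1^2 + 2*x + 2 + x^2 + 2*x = x^2 + 4*x + 3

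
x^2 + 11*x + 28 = (x + 4)*(x + 7)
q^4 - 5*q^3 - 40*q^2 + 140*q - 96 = (q - 8)*(q - 2)*(q - 1)*(q + 6)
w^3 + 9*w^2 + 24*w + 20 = (w + 2)^2*(w + 5)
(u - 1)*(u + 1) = u^2 - 1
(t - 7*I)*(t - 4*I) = t^2 - 11*I*t - 28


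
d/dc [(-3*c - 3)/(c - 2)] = 9/(c - 2)^2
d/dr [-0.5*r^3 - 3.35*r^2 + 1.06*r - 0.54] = -1.5*r^2 - 6.7*r + 1.06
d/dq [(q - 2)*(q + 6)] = 2*q + 4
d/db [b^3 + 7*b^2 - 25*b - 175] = 3*b^2 + 14*b - 25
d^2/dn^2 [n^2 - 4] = 2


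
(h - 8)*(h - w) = h^2 - h*w - 8*h + 8*w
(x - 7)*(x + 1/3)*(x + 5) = x^3 - 5*x^2/3 - 107*x/3 - 35/3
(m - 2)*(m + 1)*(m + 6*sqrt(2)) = m^3 - m^2 + 6*sqrt(2)*m^2 - 6*sqrt(2)*m - 2*m - 12*sqrt(2)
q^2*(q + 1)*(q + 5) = q^4 + 6*q^3 + 5*q^2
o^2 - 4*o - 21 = (o - 7)*(o + 3)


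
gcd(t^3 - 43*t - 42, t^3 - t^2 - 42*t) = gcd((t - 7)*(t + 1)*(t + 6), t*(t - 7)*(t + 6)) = t^2 - t - 42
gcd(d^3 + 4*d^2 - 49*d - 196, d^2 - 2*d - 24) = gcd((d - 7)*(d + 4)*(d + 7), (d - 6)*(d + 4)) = d + 4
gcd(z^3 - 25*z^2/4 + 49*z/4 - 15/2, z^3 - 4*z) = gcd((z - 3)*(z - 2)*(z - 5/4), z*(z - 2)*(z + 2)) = z - 2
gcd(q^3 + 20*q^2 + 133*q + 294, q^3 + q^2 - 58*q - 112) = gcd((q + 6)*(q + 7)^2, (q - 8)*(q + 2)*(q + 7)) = q + 7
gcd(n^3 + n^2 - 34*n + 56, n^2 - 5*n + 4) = n - 4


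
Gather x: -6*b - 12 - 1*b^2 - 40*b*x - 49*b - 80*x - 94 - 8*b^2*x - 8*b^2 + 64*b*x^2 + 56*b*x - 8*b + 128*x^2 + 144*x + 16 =-9*b^2 - 63*b + x^2*(64*b + 128) + x*(-8*b^2 + 16*b + 64) - 90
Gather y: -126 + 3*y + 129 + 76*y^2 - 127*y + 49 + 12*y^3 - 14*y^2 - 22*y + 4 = 12*y^3 + 62*y^2 - 146*y + 56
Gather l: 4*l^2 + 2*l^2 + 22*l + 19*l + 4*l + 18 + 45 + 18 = 6*l^2 + 45*l + 81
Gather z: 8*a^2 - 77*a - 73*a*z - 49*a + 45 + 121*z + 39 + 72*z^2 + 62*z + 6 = 8*a^2 - 126*a + 72*z^2 + z*(183 - 73*a) + 90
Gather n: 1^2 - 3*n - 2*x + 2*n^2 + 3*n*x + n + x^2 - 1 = 2*n^2 + n*(3*x - 2) + x^2 - 2*x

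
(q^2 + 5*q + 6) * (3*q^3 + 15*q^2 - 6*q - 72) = 3*q^5 + 30*q^4 + 87*q^3 - 12*q^2 - 396*q - 432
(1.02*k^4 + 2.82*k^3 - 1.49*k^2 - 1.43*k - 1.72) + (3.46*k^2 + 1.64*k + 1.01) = 1.02*k^4 + 2.82*k^3 + 1.97*k^2 + 0.21*k - 0.71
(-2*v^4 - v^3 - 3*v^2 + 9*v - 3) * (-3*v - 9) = 6*v^5 + 21*v^4 + 18*v^3 - 72*v + 27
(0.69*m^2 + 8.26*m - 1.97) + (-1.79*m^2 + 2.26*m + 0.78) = -1.1*m^2 + 10.52*m - 1.19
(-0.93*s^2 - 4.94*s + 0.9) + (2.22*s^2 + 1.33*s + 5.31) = 1.29*s^2 - 3.61*s + 6.21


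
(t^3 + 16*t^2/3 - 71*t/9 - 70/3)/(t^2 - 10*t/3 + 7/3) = (t^2 + 23*t/3 + 10)/(t - 1)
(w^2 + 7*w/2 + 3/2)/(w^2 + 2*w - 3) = (w + 1/2)/(w - 1)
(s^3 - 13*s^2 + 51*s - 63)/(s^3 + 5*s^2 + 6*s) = (s^3 - 13*s^2 + 51*s - 63)/(s*(s^2 + 5*s + 6))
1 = 1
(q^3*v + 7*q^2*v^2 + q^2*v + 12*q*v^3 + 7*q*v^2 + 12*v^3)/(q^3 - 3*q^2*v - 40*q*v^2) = v*(q^3 + 7*q^2*v + q^2 + 12*q*v^2 + 7*q*v + 12*v^2)/(q*(q^2 - 3*q*v - 40*v^2))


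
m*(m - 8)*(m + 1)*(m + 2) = m^4 - 5*m^3 - 22*m^2 - 16*m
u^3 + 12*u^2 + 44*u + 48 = (u + 2)*(u + 4)*(u + 6)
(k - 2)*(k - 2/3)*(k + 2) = k^3 - 2*k^2/3 - 4*k + 8/3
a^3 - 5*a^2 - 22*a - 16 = (a - 8)*(a + 1)*(a + 2)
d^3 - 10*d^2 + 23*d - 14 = (d - 7)*(d - 2)*(d - 1)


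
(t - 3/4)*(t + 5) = t^2 + 17*t/4 - 15/4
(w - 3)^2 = w^2 - 6*w + 9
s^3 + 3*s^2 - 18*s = s*(s - 3)*(s + 6)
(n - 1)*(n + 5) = n^2 + 4*n - 5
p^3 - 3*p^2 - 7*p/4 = p*(p - 7/2)*(p + 1/2)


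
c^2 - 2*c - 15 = (c - 5)*(c + 3)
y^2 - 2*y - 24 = (y - 6)*(y + 4)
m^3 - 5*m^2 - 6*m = m*(m - 6)*(m + 1)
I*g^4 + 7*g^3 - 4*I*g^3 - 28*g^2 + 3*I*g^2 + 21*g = g*(g - 3)*(g - 7*I)*(I*g - I)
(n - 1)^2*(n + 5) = n^3 + 3*n^2 - 9*n + 5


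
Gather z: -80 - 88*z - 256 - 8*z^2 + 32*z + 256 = -8*z^2 - 56*z - 80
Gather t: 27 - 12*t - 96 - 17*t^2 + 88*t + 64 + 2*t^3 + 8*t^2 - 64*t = 2*t^3 - 9*t^2 + 12*t - 5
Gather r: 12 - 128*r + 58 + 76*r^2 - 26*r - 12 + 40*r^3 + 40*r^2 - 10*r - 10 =40*r^3 + 116*r^2 - 164*r + 48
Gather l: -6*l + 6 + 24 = 30 - 6*l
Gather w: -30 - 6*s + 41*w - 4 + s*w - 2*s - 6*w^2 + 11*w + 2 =-8*s - 6*w^2 + w*(s + 52) - 32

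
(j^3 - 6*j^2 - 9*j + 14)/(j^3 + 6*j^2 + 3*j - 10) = (j - 7)/(j + 5)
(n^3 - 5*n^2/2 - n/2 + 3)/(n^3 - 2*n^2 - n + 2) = (n - 3/2)/(n - 1)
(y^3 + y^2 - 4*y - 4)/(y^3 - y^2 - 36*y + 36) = (y^3 + y^2 - 4*y - 4)/(y^3 - y^2 - 36*y + 36)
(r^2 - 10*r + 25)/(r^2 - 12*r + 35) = (r - 5)/(r - 7)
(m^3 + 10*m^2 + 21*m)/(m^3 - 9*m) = (m + 7)/(m - 3)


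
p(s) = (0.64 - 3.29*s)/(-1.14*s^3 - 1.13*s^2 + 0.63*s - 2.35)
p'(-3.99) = 0.18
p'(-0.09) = 1.23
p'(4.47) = -0.04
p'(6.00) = -0.02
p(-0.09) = -0.39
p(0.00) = -0.27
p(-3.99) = 0.28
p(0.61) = 0.52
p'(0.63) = 0.80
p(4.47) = 0.11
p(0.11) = -0.12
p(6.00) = 0.07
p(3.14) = 0.21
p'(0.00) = 1.33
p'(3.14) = -0.11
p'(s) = (0.64 - 3.29*s)*(3.42*s^2 + 2.26*s - 0.63)/(-1.14*s^3 - 1.13*s^2 + 0.63*s - 2.35)^2 - 3.29/(-1.14*s^3 - 1.13*s^2 + 0.63*s - 2.35)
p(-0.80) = -1.09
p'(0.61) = 0.85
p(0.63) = 0.53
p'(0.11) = 1.42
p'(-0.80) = 1.01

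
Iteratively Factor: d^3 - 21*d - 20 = (d + 1)*(d^2 - d - 20) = (d - 5)*(d + 1)*(d + 4)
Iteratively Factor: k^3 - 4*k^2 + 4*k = (k)*(k^2 - 4*k + 4) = k*(k - 2)*(k - 2)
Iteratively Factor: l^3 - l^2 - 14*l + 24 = (l - 3)*(l^2 + 2*l - 8) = (l - 3)*(l - 2)*(l + 4)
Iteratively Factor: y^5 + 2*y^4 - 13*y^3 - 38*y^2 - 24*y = (y)*(y^4 + 2*y^3 - 13*y^2 - 38*y - 24) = y*(y + 2)*(y^3 - 13*y - 12) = y*(y - 4)*(y + 2)*(y^2 + 4*y + 3) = y*(y - 4)*(y + 2)*(y + 3)*(y + 1)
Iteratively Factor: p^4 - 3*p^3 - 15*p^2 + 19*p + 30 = (p + 1)*(p^3 - 4*p^2 - 11*p + 30) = (p - 2)*(p + 1)*(p^2 - 2*p - 15) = (p - 5)*(p - 2)*(p + 1)*(p + 3)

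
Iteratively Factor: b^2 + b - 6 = (b - 2)*(b + 3)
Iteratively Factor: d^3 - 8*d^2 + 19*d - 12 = (d - 3)*(d^2 - 5*d + 4) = (d - 4)*(d - 3)*(d - 1)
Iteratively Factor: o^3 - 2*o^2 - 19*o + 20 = (o - 5)*(o^2 + 3*o - 4) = (o - 5)*(o - 1)*(o + 4)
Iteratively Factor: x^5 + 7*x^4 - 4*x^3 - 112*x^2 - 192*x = (x)*(x^4 + 7*x^3 - 4*x^2 - 112*x - 192) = x*(x - 4)*(x^3 + 11*x^2 + 40*x + 48) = x*(x - 4)*(x + 3)*(x^2 + 8*x + 16) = x*(x - 4)*(x + 3)*(x + 4)*(x + 4)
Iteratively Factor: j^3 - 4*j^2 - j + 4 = (j + 1)*(j^2 - 5*j + 4) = (j - 4)*(j + 1)*(j - 1)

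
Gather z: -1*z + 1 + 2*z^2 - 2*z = 2*z^2 - 3*z + 1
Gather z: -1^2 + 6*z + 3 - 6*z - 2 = 0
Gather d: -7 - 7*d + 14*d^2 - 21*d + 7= 14*d^2 - 28*d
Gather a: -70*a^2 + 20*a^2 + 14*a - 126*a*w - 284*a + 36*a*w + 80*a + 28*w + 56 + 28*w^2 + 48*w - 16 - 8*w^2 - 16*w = -50*a^2 + a*(-90*w - 190) + 20*w^2 + 60*w + 40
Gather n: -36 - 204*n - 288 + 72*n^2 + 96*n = 72*n^2 - 108*n - 324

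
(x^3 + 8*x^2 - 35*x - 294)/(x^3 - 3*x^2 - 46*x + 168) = (x + 7)/(x - 4)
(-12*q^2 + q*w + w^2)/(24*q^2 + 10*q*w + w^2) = (-3*q + w)/(6*q + w)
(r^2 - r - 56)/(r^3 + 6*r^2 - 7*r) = (r - 8)/(r*(r - 1))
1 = 1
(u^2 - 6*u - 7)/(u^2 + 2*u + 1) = (u - 7)/(u + 1)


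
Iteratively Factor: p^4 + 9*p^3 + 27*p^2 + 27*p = (p + 3)*(p^3 + 6*p^2 + 9*p) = (p + 3)^2*(p^2 + 3*p) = (p + 3)^3*(p)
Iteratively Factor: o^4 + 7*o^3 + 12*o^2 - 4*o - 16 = (o - 1)*(o^3 + 8*o^2 + 20*o + 16) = (o - 1)*(o + 2)*(o^2 + 6*o + 8) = (o - 1)*(o + 2)^2*(o + 4)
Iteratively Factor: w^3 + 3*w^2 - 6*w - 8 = (w - 2)*(w^2 + 5*w + 4) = (w - 2)*(w + 4)*(w + 1)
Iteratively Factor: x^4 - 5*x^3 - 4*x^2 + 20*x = (x + 2)*(x^3 - 7*x^2 + 10*x) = x*(x + 2)*(x^2 - 7*x + 10) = x*(x - 5)*(x + 2)*(x - 2)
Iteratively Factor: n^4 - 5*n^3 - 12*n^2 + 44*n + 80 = (n - 4)*(n^3 - n^2 - 16*n - 20) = (n - 5)*(n - 4)*(n^2 + 4*n + 4) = (n - 5)*(n - 4)*(n + 2)*(n + 2)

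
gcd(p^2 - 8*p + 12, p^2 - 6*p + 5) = 1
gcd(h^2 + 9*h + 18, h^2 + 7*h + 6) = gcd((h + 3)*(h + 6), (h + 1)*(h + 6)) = h + 6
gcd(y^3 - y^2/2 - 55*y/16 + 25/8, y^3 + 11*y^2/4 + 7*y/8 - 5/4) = y + 2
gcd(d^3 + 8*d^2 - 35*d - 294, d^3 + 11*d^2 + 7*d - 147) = d^2 + 14*d + 49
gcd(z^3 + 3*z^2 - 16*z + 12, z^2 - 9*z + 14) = z - 2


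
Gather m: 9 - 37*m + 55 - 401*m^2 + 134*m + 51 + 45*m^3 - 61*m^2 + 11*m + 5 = 45*m^3 - 462*m^2 + 108*m + 120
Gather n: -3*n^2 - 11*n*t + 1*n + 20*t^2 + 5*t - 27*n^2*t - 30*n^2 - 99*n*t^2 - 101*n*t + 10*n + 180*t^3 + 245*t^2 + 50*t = n^2*(-27*t - 33) + n*(-99*t^2 - 112*t + 11) + 180*t^3 + 265*t^2 + 55*t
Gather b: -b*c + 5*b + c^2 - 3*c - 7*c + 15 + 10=b*(5 - c) + c^2 - 10*c + 25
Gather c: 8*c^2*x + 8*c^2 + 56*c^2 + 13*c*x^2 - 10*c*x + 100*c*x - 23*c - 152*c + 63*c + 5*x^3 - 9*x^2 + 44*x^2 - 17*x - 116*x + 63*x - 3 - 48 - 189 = c^2*(8*x + 64) + c*(13*x^2 + 90*x - 112) + 5*x^3 + 35*x^2 - 70*x - 240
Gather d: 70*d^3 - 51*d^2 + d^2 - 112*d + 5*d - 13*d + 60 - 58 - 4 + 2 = 70*d^3 - 50*d^2 - 120*d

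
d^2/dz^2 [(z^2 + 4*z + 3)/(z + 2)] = -2/(z^3 + 6*z^2 + 12*z + 8)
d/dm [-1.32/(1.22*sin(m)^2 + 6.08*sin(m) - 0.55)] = (3.2208*sin(m) + 8.0256)*cos(m)/(1.22*sin(m)^2 + 6.08*sin(m) - 0.55)^2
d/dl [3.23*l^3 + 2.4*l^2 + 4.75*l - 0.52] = 9.69*l^2 + 4.8*l + 4.75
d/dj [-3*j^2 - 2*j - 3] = -6*j - 2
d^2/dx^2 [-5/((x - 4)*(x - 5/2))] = 20*(-4*(x - 4)^2 - 2*(x - 4)*(2*x - 5) - (2*x - 5)^2)/((x - 4)^3*(2*x - 5)^3)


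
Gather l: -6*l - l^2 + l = -l^2 - 5*l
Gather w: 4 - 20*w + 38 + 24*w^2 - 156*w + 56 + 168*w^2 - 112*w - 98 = 192*w^2 - 288*w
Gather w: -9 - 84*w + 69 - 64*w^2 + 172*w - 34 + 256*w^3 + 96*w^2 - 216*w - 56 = 256*w^3 + 32*w^2 - 128*w - 30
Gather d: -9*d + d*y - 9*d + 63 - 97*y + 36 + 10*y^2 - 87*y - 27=d*(y - 18) + 10*y^2 - 184*y + 72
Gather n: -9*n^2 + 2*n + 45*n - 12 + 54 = -9*n^2 + 47*n + 42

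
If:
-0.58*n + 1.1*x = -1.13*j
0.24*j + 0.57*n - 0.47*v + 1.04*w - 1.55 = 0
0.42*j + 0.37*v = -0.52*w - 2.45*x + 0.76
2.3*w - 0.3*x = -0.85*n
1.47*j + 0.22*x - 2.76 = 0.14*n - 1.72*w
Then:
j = 21.08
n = 34.37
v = 20.02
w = -13.16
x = -3.53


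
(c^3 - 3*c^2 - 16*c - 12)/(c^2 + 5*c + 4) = (c^2 - 4*c - 12)/(c + 4)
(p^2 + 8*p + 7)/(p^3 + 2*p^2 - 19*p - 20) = (p + 7)/(p^2 + p - 20)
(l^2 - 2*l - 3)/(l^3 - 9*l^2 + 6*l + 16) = (l - 3)/(l^2 - 10*l + 16)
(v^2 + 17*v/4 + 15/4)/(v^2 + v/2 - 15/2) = (4*v + 5)/(2*(2*v - 5))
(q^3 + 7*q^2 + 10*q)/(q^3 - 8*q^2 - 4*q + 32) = q*(q + 5)/(q^2 - 10*q + 16)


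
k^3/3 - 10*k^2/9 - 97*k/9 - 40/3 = (k/3 + 1)*(k - 8)*(k + 5/3)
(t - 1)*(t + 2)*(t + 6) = t^3 + 7*t^2 + 4*t - 12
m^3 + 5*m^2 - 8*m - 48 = (m - 3)*(m + 4)^2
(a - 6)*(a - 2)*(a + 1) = a^3 - 7*a^2 + 4*a + 12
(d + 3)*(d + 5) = d^2 + 8*d + 15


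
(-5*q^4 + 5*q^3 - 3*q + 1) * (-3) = 15*q^4 - 15*q^3 + 9*q - 3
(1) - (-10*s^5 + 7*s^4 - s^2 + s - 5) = 10*s^5 - 7*s^4 + s^2 - s + 6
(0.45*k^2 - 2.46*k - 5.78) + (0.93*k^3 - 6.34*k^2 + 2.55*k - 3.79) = 0.93*k^3 - 5.89*k^2 + 0.0899999999999999*k - 9.57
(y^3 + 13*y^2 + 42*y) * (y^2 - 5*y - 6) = y^5 + 8*y^4 - 29*y^3 - 288*y^2 - 252*y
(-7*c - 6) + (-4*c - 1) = -11*c - 7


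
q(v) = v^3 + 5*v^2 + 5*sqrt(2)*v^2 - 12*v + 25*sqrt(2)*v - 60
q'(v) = 3*v^2 + 10*v + 10*sqrt(2)*v - 12 + 25*sqrt(2)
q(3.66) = 236.21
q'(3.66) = 151.90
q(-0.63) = -70.17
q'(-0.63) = 9.34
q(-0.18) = -63.82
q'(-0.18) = 19.11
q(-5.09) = 1.99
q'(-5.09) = -21.80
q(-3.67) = -32.56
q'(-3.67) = -24.84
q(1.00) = -23.57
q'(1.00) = 50.50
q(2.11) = 52.42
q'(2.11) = 87.65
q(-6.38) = 22.64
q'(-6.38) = -8.56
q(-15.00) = -1069.34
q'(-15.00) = 336.22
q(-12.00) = -330.03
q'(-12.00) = 165.65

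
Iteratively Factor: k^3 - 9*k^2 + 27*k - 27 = (k - 3)*(k^2 - 6*k + 9) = (k - 3)^2*(k - 3)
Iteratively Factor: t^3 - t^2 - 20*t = (t)*(t^2 - t - 20) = t*(t + 4)*(t - 5)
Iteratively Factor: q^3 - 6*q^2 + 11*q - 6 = (q - 2)*(q^2 - 4*q + 3) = (q - 2)*(q - 1)*(q - 3)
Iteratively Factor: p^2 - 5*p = (p)*(p - 5)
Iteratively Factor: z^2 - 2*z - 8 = (z + 2)*(z - 4)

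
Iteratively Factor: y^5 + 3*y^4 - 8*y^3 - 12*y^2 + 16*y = (y)*(y^4 + 3*y^3 - 8*y^2 - 12*y + 16) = y*(y - 1)*(y^3 + 4*y^2 - 4*y - 16) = y*(y - 1)*(y + 4)*(y^2 - 4) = y*(y - 2)*(y - 1)*(y + 4)*(y + 2)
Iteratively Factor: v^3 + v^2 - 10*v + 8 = (v - 2)*(v^2 + 3*v - 4) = (v - 2)*(v - 1)*(v + 4)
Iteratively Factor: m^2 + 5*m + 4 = (m + 1)*(m + 4)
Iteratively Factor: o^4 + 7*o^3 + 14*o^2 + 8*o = (o)*(o^3 + 7*o^2 + 14*o + 8) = o*(o + 1)*(o^2 + 6*o + 8) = o*(o + 1)*(o + 4)*(o + 2)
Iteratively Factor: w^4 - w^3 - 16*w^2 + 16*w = (w - 1)*(w^3 - 16*w) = (w - 1)*(w + 4)*(w^2 - 4*w) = (w - 4)*(w - 1)*(w + 4)*(w)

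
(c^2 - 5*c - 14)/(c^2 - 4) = (c - 7)/(c - 2)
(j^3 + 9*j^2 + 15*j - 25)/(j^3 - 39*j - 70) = (j^2 + 4*j - 5)/(j^2 - 5*j - 14)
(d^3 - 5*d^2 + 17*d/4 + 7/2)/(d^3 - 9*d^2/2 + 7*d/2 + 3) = (d - 7/2)/(d - 3)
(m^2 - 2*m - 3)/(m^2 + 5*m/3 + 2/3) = 3*(m - 3)/(3*m + 2)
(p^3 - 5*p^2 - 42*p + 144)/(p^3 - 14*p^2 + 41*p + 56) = (p^2 + 3*p - 18)/(p^2 - 6*p - 7)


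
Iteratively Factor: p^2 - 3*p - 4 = (p - 4)*(p + 1)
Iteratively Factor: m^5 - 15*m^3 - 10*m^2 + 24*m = (m - 1)*(m^4 + m^3 - 14*m^2 - 24*m) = (m - 1)*(m + 3)*(m^3 - 2*m^2 - 8*m) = (m - 4)*(m - 1)*(m + 3)*(m^2 + 2*m) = (m - 4)*(m - 1)*(m + 2)*(m + 3)*(m)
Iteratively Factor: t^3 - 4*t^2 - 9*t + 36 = (t + 3)*(t^2 - 7*t + 12) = (t - 4)*(t + 3)*(t - 3)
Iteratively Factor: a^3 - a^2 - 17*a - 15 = (a + 1)*(a^2 - 2*a - 15) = (a + 1)*(a + 3)*(a - 5)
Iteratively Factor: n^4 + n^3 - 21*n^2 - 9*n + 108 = (n + 3)*(n^3 - 2*n^2 - 15*n + 36) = (n - 3)*(n + 3)*(n^2 + n - 12) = (n - 3)*(n + 3)*(n + 4)*(n - 3)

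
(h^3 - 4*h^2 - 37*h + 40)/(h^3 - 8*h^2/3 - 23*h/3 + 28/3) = 3*(h^2 - 3*h - 40)/(3*h^2 - 5*h - 28)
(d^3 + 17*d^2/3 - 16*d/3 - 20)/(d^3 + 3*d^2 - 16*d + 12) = (d + 5/3)/(d - 1)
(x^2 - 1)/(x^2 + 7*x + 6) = (x - 1)/(x + 6)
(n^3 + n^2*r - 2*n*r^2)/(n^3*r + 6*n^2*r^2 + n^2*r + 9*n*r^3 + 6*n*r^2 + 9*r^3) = n*(n^2 + n*r - 2*r^2)/(r*(n^3 + 6*n^2*r + n^2 + 9*n*r^2 + 6*n*r + 9*r^2))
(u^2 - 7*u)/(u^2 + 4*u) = (u - 7)/(u + 4)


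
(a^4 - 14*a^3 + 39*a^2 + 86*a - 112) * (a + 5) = a^5 - 9*a^4 - 31*a^3 + 281*a^2 + 318*a - 560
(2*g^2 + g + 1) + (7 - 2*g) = 2*g^2 - g + 8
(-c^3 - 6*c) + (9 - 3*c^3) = -4*c^3 - 6*c + 9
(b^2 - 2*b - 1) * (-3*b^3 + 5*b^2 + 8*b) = -3*b^5 + 11*b^4 + b^3 - 21*b^2 - 8*b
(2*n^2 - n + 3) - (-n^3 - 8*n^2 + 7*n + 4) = n^3 + 10*n^2 - 8*n - 1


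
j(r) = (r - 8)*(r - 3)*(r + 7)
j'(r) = (r - 8)*(r - 3) + (r - 8)*(r + 7) + (r - 3)*(r + 7) = 3*r^2 - 8*r - 53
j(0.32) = 150.66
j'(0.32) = -55.25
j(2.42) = 30.49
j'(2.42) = -54.79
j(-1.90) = 247.40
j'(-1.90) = -26.97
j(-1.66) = 240.38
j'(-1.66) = -31.45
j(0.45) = 143.43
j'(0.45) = -55.99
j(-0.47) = 191.92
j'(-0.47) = -48.58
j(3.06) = -2.98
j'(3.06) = -49.39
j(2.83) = 8.64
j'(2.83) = -51.61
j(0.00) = 168.00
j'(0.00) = -53.00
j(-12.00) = -1500.00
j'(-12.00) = 475.00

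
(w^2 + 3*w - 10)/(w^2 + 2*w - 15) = (w - 2)/(w - 3)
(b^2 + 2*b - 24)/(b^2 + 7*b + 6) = (b - 4)/(b + 1)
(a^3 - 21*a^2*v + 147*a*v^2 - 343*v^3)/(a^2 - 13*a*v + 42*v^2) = (-a^2 + 14*a*v - 49*v^2)/(-a + 6*v)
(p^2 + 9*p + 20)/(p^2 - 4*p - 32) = (p + 5)/(p - 8)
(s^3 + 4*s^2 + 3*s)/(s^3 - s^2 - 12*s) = (s + 1)/(s - 4)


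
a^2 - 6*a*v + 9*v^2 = (a - 3*v)^2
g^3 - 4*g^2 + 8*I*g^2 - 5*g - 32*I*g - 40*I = (g - 5)*(g + 1)*(g + 8*I)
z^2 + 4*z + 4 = (z + 2)^2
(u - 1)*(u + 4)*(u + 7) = u^3 + 10*u^2 + 17*u - 28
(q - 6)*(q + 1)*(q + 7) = q^3 + 2*q^2 - 41*q - 42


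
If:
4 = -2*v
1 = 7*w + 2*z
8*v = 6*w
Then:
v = -2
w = -8/3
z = 59/6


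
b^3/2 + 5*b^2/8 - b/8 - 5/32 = (b/2 + 1/4)*(b - 1/2)*(b + 5/4)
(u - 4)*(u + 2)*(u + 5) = u^3 + 3*u^2 - 18*u - 40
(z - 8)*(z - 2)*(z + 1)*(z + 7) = z^4 - 2*z^3 - 57*z^2 + 58*z + 112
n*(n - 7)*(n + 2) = n^3 - 5*n^2 - 14*n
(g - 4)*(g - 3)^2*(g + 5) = g^4 - 5*g^3 - 17*g^2 + 129*g - 180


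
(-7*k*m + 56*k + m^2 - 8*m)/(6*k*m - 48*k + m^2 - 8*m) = (-7*k + m)/(6*k + m)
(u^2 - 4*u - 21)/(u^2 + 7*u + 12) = (u - 7)/(u + 4)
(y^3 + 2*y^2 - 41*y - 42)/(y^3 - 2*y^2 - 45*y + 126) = (y + 1)/(y - 3)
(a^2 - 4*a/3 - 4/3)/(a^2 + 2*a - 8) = (a + 2/3)/(a + 4)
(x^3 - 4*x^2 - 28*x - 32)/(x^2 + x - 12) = (x^3 - 4*x^2 - 28*x - 32)/(x^2 + x - 12)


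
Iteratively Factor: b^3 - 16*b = (b - 4)*(b^2 + 4*b) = b*(b - 4)*(b + 4)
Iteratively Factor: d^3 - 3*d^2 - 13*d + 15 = (d + 3)*(d^2 - 6*d + 5) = (d - 5)*(d + 3)*(d - 1)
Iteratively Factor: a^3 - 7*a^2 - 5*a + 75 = (a + 3)*(a^2 - 10*a + 25) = (a - 5)*(a + 3)*(a - 5)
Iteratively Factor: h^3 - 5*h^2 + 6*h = (h)*(h^2 - 5*h + 6) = h*(h - 2)*(h - 3)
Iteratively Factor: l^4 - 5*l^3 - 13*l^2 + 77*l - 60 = (l - 5)*(l^3 - 13*l + 12) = (l - 5)*(l - 3)*(l^2 + 3*l - 4) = (l - 5)*(l - 3)*(l + 4)*(l - 1)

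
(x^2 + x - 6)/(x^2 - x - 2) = (x + 3)/(x + 1)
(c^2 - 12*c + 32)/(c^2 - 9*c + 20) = (c - 8)/(c - 5)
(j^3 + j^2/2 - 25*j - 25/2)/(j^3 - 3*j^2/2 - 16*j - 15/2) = (j + 5)/(j + 3)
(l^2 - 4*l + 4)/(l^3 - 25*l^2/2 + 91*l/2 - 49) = 2*(l - 2)/(2*l^2 - 21*l + 49)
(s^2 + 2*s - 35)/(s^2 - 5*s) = (s + 7)/s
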